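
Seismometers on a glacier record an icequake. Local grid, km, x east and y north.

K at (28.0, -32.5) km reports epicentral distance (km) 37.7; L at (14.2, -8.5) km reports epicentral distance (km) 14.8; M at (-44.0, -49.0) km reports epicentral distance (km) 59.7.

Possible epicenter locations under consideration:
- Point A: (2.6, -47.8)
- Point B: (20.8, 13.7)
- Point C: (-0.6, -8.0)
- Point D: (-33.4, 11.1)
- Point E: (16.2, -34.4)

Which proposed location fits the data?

Point C

For each candidate, compare |candidate − station| to the reported distance:
Point A: residuals K 8.0, L 26.2, M 13.1 → max 26.2 km
Point B: residuals K 9.1, L 8.4, M 30.5 → max 30.5 km
Point C: residuals K 0.0, L 0.0, M 0.0 → max 0.0 km
Point D: residuals K 37.6, L 36.7, M 1.3 → max 37.6 km
Point E: residuals K 25.7, L 11.2, M 2.2 → max 25.7 km
Only Point C has all residuals ≈ 0.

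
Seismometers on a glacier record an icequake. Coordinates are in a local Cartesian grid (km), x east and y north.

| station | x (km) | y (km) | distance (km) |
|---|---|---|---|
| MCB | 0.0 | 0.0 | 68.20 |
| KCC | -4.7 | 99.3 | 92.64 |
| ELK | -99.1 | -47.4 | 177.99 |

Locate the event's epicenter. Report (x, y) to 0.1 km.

Circle about each station: x² + y² = 68.20²; (x + 4.7)² + (y − 99.3)² = 92.64²; (x + 99.1)² + (y + 47.4)² = 177.99².
Subtracting the MCB equation from the KCC and ELK equations removes the quadratic terms:
-9.4 x + 198.6 y = 5951.65
-198.2 x − 94.8 y = -14961.63
Solving the 2×2 system: x ≈ 59.8, y ≈ 32.8 km.

x ≈ 59.8 km, y ≈ 32.8 km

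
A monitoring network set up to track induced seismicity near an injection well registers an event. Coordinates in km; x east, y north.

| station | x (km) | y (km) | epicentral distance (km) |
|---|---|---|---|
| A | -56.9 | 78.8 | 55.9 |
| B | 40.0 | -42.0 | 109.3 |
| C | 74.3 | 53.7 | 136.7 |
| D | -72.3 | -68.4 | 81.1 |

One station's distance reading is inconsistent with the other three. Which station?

Solve using three stations at a time. Using B, C, D (subtract circle equations pairwise → linear system) gives (x, y) ≈ (-55.6, 11.1).
Distances from that point to each station vs reported:
  A: calculated 67.8 vs reported 55.9 → residual 11.9 km
  B: calculated 109.4 vs reported 109.3 → residual 0.1 km
  C: calculated 136.8 vs reported 136.7 → residual 0.1 km
  D: calculated 81.2 vs reported 81.1 → residual 0.1 km
B, C, D are mutually consistent (residuals ≈ 0); A is off by 11.9 km.

A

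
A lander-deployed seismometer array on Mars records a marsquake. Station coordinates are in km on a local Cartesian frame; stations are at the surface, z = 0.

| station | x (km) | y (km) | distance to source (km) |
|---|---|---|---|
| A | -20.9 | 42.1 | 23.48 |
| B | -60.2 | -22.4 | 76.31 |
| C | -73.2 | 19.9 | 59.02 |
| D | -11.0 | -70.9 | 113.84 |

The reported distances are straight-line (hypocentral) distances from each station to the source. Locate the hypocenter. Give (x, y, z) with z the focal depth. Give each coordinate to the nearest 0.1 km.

Each station gives a sphere (x−x_i)² + (y−y_i)² + z² = d_i² (stations at z=0).
Subtracting the A sphere from B and C: z² cancels, leaving linear equations in x and y:
-78.6 x − 129.0 y = -3355.33
-104.6 x − 44.4 y = 612.98
Solving: x ≈ -22.797, y ≈ 39.901 km (keep extra digits for the depth step; rounded: -22.8, 39.9).
Then from the A sphere: z² = 23.48² − (x + 20.9)² − (y − 42.1)² with x = -22.797, y = 39.901, so z ≈ 23.300 ≈ 23.3 km.

(-22.8, 39.9, 23.3)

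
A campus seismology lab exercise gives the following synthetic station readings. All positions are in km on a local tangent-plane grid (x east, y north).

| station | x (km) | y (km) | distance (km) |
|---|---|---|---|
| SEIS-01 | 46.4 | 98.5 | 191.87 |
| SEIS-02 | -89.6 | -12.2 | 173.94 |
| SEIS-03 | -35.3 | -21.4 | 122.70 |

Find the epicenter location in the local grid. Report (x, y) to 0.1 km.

Circle about each station: (x − 46.4)² + (y − 98.5)² = 191.87²; (x + 89.6)² + (y + 12.2)² = 173.94²; (x + 35.3)² + (y + 21.4)² = 122.70².
Subtracting pairs of circle equations eliminates x²+y² and gives linear equations (the radical axes):
-272.0 x − 221.4 y = 2880.76
-163.4 x − 239.8 y = 11607.65
Solving the 2×2 system: x ≈ 64.7, y ≈ -92.5 km.

64.7 km east, -92.5 km north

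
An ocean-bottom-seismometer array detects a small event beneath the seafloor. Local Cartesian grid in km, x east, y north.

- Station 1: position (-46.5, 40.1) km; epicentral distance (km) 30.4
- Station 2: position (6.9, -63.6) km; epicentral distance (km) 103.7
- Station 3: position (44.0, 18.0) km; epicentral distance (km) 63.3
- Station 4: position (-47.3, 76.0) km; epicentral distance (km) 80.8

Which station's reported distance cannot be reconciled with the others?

Solve using three stations at a time. Using Station 1, Station 2, Station 3 (subtract circle equations pairwise → linear system) gives (x, y) ≈ (-16.2, 37.5).
Distances from that point to each station vs reported:
  Station 1: calculated 30.4 vs reported 30.4 → residual 0.0 km
  Station 2: calculated 103.7 vs reported 103.7 → residual 0.0 km
  Station 3: calculated 63.3 vs reported 63.3 → residual 0.0 km
  Station 4: calculated 49.5 vs reported 80.8 → residual 31.3 km
Station 1, Station 2, Station 3 are mutually consistent (residuals ≈ 0); Station 4 is off by 31.3 km.

Station 4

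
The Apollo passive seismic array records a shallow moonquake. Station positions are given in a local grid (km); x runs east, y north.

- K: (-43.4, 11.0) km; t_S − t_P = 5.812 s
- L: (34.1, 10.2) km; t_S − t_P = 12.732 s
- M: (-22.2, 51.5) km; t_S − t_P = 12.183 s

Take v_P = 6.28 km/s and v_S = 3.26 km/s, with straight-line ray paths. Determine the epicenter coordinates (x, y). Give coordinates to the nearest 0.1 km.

Distance from S−P lag: d = Δt · v_P v_S / (v_P − v_S) = Δt · (6.28·3.26)/(6.28−3.26) ≈ 6.7791·Δt.
So d_K = 39.40, d_L = 86.31, d_M = 82.59 km.
Circle about each station: (x + 43.4)² + (y − 11.0)² = 39.40²; (x − 34.1)² + (y − 10.2)² = 86.31²; (x + 22.2)² + (y − 51.5)² = 82.59².
Subtracting the K equation from the L and M equations removes the quadratic terms:
155.0 x − 1.6 y = -6634.77
42.4 x + 81.0 y = -4128.22
Solving the 2×2 system: x ≈ -43.1, y ≈ -28.4 km.

-43.1 km east, -28.4 km north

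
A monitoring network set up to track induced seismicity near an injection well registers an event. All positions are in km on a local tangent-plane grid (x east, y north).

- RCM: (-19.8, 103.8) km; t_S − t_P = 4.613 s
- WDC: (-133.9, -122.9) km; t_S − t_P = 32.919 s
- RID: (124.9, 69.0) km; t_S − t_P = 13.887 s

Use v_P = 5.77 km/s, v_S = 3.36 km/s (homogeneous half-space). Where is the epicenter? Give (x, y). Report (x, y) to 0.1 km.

Distance from S−P lag: d = Δt · v_P v_S / (v_P − v_S) = Δt · (5.77·3.36)/(5.77−3.36) ≈ 8.0445·Δt.
So d_RCM = 37.11, d_WDC = 264.82, d_RID = 111.71 km.
Circle about each station: (x + 19.8)² + (y − 103.8)² = 37.11²; (x + 133.9)² + (y + 122.9)² = 264.82²; (x − 124.9)² + (y − 69.0)² = 111.71².
Subtracting the RCM equation from the WDC and RID equations removes the quadratic terms:
-228.2 x − 453.4 y = -46885.34
289.4 x − 69.6 y = -1907.44
Solving the 2×2 system: x ≈ 16.3, y ≈ 95.2 km.
Check against RCM (with the unrounded x, y): √((x + 19.8)²+(y − 103.8)²) = 37.11 ≈ 37.11 km. ✓

x ≈ 16.3 km, y ≈ 95.2 km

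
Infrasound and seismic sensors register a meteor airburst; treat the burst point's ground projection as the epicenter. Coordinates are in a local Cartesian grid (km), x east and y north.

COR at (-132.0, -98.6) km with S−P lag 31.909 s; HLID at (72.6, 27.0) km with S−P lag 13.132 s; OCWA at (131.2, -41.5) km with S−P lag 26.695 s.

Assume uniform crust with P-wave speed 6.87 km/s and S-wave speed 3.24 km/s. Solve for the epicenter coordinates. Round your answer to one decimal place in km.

(-4.6, 49.9)

Distance from S−P lag: d = Δt · v_P v_S / (v_P − v_S) = Δt · (6.87·3.24)/(6.87−3.24) ≈ 6.1319·Δt.
So d_COR = 195.66, d_HLID = 80.52, d_OCWA = 163.69 km.
Circle about each station: (x + 132.0)² + (y + 98.6)² = 195.66²; (x − 72.6)² + (y − 27.0)² = 80.52²; (x − 131.2)² + (y + 41.5)² = 163.69².
Subtracting the COR equation from the HLID and OCWA equations removes the quadratic terms:
409.2 x + 251.2 y = 10653.17
526.4 x + 114.2 y = 3278.15
Solving the 2×2 system: x ≈ -4.6, y ≈ 49.9 km.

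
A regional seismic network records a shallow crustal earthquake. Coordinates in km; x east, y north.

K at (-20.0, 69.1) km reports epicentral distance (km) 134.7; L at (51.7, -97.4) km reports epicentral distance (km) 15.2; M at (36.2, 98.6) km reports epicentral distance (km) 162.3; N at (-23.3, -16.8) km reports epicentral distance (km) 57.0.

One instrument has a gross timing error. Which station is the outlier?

L

Solve using three stations at a time. Using K, M, N (subtract circle equations pairwise → linear system) gives (x, y) ≈ (11.6, -61.8).
Distances from that point to each station vs reported:
  K: calculated 134.7 vs reported 134.7 → residual 0.0 km
  L: calculated 53.6 vs reported 15.2 → residual 38.4 km
  M: calculated 162.3 vs reported 162.3 → residual 0.0 km
  N: calculated 57.0 vs reported 57.0 → residual 0.0 km
K, M, N are mutually consistent (residuals ≈ 0); L is off by 38.4 km.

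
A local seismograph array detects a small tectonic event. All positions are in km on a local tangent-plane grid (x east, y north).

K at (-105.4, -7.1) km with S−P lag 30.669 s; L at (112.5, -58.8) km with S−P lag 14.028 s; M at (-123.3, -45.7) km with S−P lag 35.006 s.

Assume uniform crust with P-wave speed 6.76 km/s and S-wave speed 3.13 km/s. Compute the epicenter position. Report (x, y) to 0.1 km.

Distance from S−P lag: d = Δt · v_P v_S / (v_P − v_S) = Δt · (6.76·3.13)/(6.76−3.13) ≈ 5.8289·Δt.
So d_K = 178.77, d_L = 81.77, d_M = 204.05 km.
Circle about each station: (x + 105.4)² + (y + 7.1)² = 178.77²; (x − 112.5)² + (y + 58.8)² = 81.77²; (x + 123.3)² + (y + 45.7)² = 204.05².
Subtracting pairs of circle equations eliminates x²+y² and gives linear equations (the radical axes):
435.8 x − 103.4 y = 30226.50
-35.8 x − 77.2 y = -3545.88
Solving the 2×2 system: x ≈ 72.3, y ≈ 12.4 km.

x ≈ 72.3 km, y ≈ 12.4 km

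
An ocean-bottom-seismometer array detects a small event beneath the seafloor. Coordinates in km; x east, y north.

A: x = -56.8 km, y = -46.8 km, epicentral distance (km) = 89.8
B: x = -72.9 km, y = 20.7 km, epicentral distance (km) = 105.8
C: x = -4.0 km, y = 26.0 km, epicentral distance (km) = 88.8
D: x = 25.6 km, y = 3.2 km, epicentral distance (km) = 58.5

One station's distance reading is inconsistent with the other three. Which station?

Solve using three stations at a time. Using A, C, D (subtract circle equations pairwise → linear system) gives (x, y) ≈ (32.7, -54.9).
Distances from that point to each station vs reported:
  A: calculated 89.8 vs reported 89.8 → residual 0.0 km
  B: calculated 129.8 vs reported 105.8 → residual 24.0 km
  C: calculated 88.8 vs reported 88.8 → residual 0.0 km
  D: calculated 58.5 vs reported 58.5 → residual 0.0 km
A, C, D are mutually consistent (residuals ≈ 0); B is off by 24.0 km.

B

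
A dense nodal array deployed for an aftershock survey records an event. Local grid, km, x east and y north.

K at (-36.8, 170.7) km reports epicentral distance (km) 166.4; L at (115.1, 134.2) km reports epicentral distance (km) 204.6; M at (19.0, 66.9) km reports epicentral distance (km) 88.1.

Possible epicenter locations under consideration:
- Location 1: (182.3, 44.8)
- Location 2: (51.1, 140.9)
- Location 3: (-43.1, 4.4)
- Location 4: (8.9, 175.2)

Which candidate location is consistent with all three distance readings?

For each candidate, compare |candidate − station| to the reported distance:
Location 1: residuals K 86.3, L 92.8, M 76.7 → max 92.8 km
Location 2: residuals K 73.6, L 140.3, M 7.4 → max 140.3 km
Location 3: residuals K 0.0, L 0.0, M 0.0 → max 0.0 km
Location 4: residuals K 120.5, L 90.8, M 20.7 → max 120.5 km
Only Location 3 has all residuals ≈ 0.

Location 3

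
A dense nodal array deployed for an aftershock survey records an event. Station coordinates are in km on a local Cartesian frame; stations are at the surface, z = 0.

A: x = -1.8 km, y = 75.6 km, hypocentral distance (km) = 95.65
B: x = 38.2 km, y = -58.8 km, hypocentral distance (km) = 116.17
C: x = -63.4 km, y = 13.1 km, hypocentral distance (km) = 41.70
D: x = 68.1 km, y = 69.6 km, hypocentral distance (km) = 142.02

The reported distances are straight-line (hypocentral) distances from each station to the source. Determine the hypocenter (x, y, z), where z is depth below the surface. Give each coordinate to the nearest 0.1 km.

(-51.6, 3.8, 38.9)

Each station gives a sphere (x−x_i)² + (y−y_i)² + z² = d_i² (stations at z=0).
Subtracting the A sphere from B and C: z² cancels, leaving linear equations in x and y:
80.0 x − 268.8 y = -5148.47
-123.2 x − 125.0 y = 5882.60
Solving: x ≈ -51.600, y ≈ 3.796 km (keep extra digits for the depth step; rounded: -51.6, 3.8).
Then from the A sphere: z² = 95.65² − (x + 1.8)² − (y − 75.6)² with x = -51.600, y = 3.796, so z ≈ 38.898 ≈ 38.9 km.
Check against D (with the unrounded solution): distance 142.03 ≈ 142.02 km. ✓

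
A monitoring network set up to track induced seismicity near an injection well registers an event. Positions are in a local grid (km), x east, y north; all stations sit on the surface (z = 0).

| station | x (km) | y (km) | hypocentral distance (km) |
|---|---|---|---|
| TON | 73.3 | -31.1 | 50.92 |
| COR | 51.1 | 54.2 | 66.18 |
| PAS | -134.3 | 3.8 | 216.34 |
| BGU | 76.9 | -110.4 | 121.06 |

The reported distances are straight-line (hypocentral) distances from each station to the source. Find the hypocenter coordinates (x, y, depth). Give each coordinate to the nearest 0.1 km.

Each station gives a sphere (x−x_i)² + (y−y_i)² + z² = d_i² (stations at z=0).
Subtracting the TON sphere from COR and PAS: z² cancels, leaving linear equations in x and y:
-44.4 x + 170.6 y = -2578.20
-415.2 x + 69.8 y = -32499.32
Solving: x ≈ 79.198, y ≈ 5.499 km (keep extra digits for the depth step; rounded: 79.2, 5.5).
Then from the TON sphere: z² = 50.92² − (x − 73.3)² − (y + 31.1)² with x = 79.198, y = 5.499, so z ≈ 34.908 ≈ 34.9 km.

(79.2, 5.5, 34.9)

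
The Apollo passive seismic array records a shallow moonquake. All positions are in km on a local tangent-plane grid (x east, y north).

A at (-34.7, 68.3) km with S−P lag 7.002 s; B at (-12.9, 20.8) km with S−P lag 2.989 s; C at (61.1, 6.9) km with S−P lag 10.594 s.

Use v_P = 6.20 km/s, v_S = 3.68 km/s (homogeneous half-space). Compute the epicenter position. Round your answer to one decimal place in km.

Distance from S−P lag: d = Δt · v_P v_S / (v_P − v_S) = Δt · (6.20·3.68)/(6.20−3.68) ≈ 9.0540·Δt.
So d_A = 63.40, d_B = 27.06, d_C = 95.92 km.
Circle about each station: (x + 34.7)² + (y − 68.3)² = 63.40²; (x + 12.9)² + (y − 20.8)² = 27.06²; (x − 61.1)² + (y − 6.9)² = 95.92².
Subtracting the A equation from the B and C equations removes the quadratic terms:
43.6 x − 95.0 y = -1982.61
191.6 x − 122.8 y = -7269.25
Solving the 2×2 system: x ≈ -34.8, y ≈ 4.9 km.
Check against A (with the unrounded x, y): √((x + 34.7)²+(y − 68.3)²) = 63.40 ≈ 63.40 km. ✓

-34.8 km east, 4.9 km north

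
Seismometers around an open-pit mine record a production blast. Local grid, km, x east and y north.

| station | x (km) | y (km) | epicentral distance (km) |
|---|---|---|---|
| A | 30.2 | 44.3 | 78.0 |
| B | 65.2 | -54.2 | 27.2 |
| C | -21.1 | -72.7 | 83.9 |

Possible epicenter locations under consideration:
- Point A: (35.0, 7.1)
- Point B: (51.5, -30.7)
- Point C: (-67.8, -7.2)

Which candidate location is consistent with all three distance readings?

For each candidate, compare |candidate − station| to the reported distance:
Point A: residuals A 40.5, B 41.1, C 13.6 → max 41.1 km
Point B: residuals A 0.0, B 0.0, C 0.0 → max 0.0 km
Point C: residuals A 32.7, B 113.9, C 3.5 → max 113.9 km
Only Point B has all residuals ≈ 0.

Point B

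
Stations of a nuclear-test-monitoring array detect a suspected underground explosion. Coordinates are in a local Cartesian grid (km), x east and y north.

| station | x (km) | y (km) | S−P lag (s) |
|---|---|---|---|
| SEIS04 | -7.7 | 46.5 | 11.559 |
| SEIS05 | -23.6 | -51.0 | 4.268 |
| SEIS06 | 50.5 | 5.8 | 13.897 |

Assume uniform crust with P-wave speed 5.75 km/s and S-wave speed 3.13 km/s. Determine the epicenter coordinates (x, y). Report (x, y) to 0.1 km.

Distance from S−P lag: d = Δt · v_P v_S / (v_P − v_S) = Δt · (5.75·3.13)/(5.75−3.13) ≈ 6.8693·Δt.
So d_SEIS04 = 79.40, d_SEIS05 = 29.32, d_SEIS06 = 95.46 km.
Circle about each station: (x + 7.7)² + (y − 46.5)² = 79.40²; (x + 23.6)² + (y + 51.0)² = 29.32²; (x − 50.5)² + (y − 5.8)² = 95.46².
Subtracting pairs of circle equations eliminates x²+y² and gives linear equations (the radical axes):
-31.8 x − 195.0 y = 6381.12
116.4 x − 81.4 y = -2445.90
Solving the 2×2 system: x ≈ -39.4, y ≈ -26.3 km.
Check against SEIS04 (with the unrounded x, y): √((x + 7.7)²+(y − 46.5)²) = 79.40 ≈ 79.40 km. ✓

-39.4 km east, -26.3 km north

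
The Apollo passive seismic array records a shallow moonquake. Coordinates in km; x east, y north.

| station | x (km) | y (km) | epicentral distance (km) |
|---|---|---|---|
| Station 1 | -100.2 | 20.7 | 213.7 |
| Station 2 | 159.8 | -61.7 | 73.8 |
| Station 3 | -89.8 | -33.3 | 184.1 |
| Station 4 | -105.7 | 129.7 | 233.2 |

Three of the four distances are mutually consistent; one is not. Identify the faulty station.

Solve using three stations at a time. Using Station 1, Station 2, Station 3 (subtract circle equations pairwise → linear system) gives (x, y) ≈ (88.3, -80.0).
Distances from that point to each station vs reported:
  Station 1: calculated 213.7 vs reported 213.7 → residual 0.0 km
  Station 2: calculated 73.8 vs reported 73.8 → residual 0.0 km
  Station 3: calculated 184.1 vs reported 184.1 → residual 0.0 km
  Station 4: calculated 285.7 vs reported 233.2 → residual 52.5 km
Station 1, Station 2, Station 3 are mutually consistent (residuals ≈ 0); Station 4 is off by 52.5 km.

Station 4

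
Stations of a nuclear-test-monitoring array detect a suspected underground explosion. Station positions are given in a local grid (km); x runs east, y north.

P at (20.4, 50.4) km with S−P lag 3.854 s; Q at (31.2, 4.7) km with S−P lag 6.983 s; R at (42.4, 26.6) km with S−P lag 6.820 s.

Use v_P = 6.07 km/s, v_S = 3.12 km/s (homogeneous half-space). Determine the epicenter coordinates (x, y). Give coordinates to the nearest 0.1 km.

Distance from S−P lag: d = Δt · v_P v_S / (v_P − v_S) = Δt · (6.07·3.12)/(6.07−3.12) ≈ 6.4198·Δt.
So d_P = 24.74, d_Q = 44.83, d_R = 43.78 km.
Circle about each station: (x − 20.4)² + (y − 50.4)² = 24.74²; (x − 31.2)² + (y − 4.7)² = 44.83²; (x − 42.4)² + (y − 26.6)² = 43.78².
Subtracting the P equation from the Q and R equations removes the quadratic terms:
21.6 x − 91.4 y = -3358.45
44.0 x − 47.6 y = -1755.62
Solving the 2×2 system: x ≈ -0.2, y ≈ 36.7 km.

-0.2 km east, 36.7 km north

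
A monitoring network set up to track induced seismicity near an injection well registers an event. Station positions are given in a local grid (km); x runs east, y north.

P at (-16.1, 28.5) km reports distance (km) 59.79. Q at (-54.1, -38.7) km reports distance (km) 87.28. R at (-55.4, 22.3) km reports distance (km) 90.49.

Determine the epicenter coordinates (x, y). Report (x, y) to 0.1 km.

28.7 km east, -11.1 km north

Circle about each station: (x + 16.1)² + (y − 28.5)² = 59.79²; (x + 54.1)² + (y + 38.7)² = 87.28²; (x + 55.4)² + (y − 22.3)² = 90.49².
Subtracting the P equation from the Q and R equations removes the quadratic terms:
-76.0 x − 134.4 y = -689.91
-78.6 x − 12.4 y = -2118.61
Solving the 2×2 system: x ≈ 28.7, y ≈ -11.1 km.
Check against P (with the unrounded x, y): √((x + 16.1)²+(y − 28.5)²) = 59.80 ≈ 59.79 km. ✓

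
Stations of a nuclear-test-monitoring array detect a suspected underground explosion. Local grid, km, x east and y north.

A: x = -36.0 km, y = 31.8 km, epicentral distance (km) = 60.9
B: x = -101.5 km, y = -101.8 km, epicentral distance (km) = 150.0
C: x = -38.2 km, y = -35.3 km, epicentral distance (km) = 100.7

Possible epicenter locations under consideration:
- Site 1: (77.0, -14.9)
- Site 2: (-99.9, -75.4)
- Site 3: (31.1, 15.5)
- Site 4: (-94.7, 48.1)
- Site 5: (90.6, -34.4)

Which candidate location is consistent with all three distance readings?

Site 4

For each candidate, compare |candidate − station| to the reported distance:
Site 1: residuals A 61.4, B 48.5, C 16.3 → max 61.4 km
Site 2: residuals A 63.9, B 123.6, C 27.1 → max 123.6 km
Site 3: residuals A 8.2, B 27.0, C 14.8 → max 27.0 km
Site 4: residuals A 0.0, B 0.1, C 0.0 → max 0.1 km
Site 5: residuals A 82.0, B 53.6, C 28.1 → max 82.0 km
Only Site 4 has all residuals ≈ 0.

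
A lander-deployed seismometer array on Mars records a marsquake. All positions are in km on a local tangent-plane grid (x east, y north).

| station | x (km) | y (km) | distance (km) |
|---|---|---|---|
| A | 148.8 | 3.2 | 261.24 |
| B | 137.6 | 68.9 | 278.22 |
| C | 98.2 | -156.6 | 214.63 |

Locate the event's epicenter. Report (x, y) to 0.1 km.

Circle about each station: (x − 148.8)² + (y − 3.2)² = 261.24²; (x − 137.6)² + (y − 68.9)² = 278.22²; (x − 98.2)² + (y + 156.6)² = 214.63².
Subtracting pairs of circle equations eliminates x²+y² and gives linear equations (the radical axes):
-22.4 x + 131.4 y = -7630.74
-101.2 x − 319.6 y = 34195.42
Solving the 2×2 system: x ≈ -100.4, y ≈ -75.2 km.

(-100.4, -75.2)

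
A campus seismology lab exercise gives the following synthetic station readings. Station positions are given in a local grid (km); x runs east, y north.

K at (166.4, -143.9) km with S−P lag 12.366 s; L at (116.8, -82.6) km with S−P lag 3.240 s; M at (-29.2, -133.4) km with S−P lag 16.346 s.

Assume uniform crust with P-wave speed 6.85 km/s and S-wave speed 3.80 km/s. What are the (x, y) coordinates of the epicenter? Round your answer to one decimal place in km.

Distance from S−P lag: d = Δt · v_P v_S / (v_P − v_S) = Δt · (6.85·3.80)/(6.85−3.80) ≈ 8.5344·Δt.
So d_K = 105.54, d_L = 27.65, d_M = 139.50 km.
Circle about each station: (x − 166.4)² + (y + 143.9)² = 105.54²; (x − 116.8)² + (y + 82.6)² = 27.65²; (x + 29.2)² + (y + 133.4)² = 139.50².
Subtracting the K equation from the L and M equations removes the quadratic terms:
-99.2 x + 122.6 y = -17557.00
-391.2 x + 21.0 y = -38069.53
Solving the 2×2 system: x ≈ 93.7, y ≈ -67.4 km.

x ≈ 93.7 km, y ≈ -67.4 km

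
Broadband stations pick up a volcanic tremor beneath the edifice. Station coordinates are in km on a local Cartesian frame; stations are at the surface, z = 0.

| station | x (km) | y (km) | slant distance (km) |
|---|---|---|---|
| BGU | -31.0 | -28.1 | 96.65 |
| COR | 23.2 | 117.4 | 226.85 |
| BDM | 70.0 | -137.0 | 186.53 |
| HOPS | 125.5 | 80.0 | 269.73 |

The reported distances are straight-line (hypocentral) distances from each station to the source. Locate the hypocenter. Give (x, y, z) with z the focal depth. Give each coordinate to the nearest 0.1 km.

Each station gives a sphere (x−x_i)² + (y−y_i)² + z² = d_i² (stations at z=0).
Subtracting the BGU sphere from COR and BDM: z² cancels, leaving linear equations in x and y:
108.4 x + 291.0 y = -29549.31
202.0 x − 217.8 y = -3533.83
Solving: x ≈ -90.594, y ≈ -67.797 km (keep extra digits for the depth step; rounded: -90.6, -67.8).
Then from the BGU sphere: z² = 96.65² − (x + 31.0)² − (y + 28.1)² with x = -90.594, y = -67.797, so z ≈ 64.915 ≈ 64.9 km.

x ≈ -90.6 km, y ≈ -67.8 km, depth ≈ 64.9 km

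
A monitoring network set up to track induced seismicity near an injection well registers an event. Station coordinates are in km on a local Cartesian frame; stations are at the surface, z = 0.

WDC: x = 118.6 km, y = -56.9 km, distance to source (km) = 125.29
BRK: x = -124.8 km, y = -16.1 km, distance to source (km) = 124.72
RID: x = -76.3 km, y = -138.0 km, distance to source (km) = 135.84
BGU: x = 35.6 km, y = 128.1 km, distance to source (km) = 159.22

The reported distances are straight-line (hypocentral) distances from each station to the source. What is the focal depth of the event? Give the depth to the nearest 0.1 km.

depth ≈ 16.8 km

Each station gives a sphere (x−x_i)² + (y−y_i)² + z² = d_i² (stations at z=0).
Subtracting the WDC sphere from BRK and RID: z² cancels, leaving linear equations in x and y:
-486.8 x + 81.6 y = -1326.81
-389.8 x − 162.2 y = 4807.20
Solving: x ≈ -1.598, y ≈ -25.796 km (keep extra digits for the depth step; rounded: -1.6, -25.8).
Then from the WDC sphere: z² = 125.29² − (x − 118.6)² − (y + 56.9)² with x = -1.598, y = -25.796, so z ≈ 16.810 ≈ 16.8 km.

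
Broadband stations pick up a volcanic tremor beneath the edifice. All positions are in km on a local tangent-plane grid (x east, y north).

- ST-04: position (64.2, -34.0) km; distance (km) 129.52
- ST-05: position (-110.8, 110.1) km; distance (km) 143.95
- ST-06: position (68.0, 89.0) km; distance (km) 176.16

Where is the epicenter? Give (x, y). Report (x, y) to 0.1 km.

(-65.1, -26.4)

Circle about each station: (x − 64.2)² + (y + 34.0)² = 129.52²; (x + 110.8)² + (y − 110.1)² = 143.95²; (x − 68.0)² + (y − 89.0)² = 176.16².
Subtracting pairs of circle equations eliminates x²+y² and gives linear equations (the radical axes):
-350.0 x + 288.2 y = 15174.84
7.6 x + 246.0 y = -6989.56
Solving the 2×2 system: x ≈ -65.1, y ≈ -26.4 km.
Check against ST-04 (with the unrounded x, y): √((x − 64.2)²+(y + 34.0)²) = 129.52 ≈ 129.52 km. ✓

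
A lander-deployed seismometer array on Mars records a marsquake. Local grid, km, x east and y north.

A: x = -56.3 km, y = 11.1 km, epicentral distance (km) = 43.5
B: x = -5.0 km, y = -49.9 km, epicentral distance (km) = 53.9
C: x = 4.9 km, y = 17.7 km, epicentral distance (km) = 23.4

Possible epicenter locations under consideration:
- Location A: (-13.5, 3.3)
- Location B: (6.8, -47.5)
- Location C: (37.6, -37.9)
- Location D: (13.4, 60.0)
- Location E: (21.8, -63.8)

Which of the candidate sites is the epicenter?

Location A

For each candidate, compare |candidate − station| to the reported distance:
Location A: residuals A 0.0, B 0.0, C 0.0 → max 0.0 km
Location B: residuals A 42.6, B 41.9, C 41.8 → max 42.6 km
Location C: residuals A 62.4, B 9.6, C 41.1 → max 62.4 km
Location D: residuals A 41.6, B 57.5, C 19.7 → max 57.5 km
Location E: residuals A 64.7, B 23.7, C 59.8 → max 64.7 km
Only Location A has all residuals ≈ 0.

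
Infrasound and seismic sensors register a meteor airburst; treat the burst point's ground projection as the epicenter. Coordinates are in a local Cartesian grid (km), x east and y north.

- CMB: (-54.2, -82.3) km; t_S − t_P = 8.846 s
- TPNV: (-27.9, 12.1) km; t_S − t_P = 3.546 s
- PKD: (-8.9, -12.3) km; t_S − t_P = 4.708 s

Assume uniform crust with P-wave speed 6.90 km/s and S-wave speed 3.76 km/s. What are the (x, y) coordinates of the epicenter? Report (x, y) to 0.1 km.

Distance from S−P lag: d = Δt · v_P v_S / (v_P − v_S) = Δt · (6.90·3.76)/(6.90−3.76) ≈ 8.2624·Δt.
So d_CMB = 73.09, d_TPNV = 29.30, d_PKD = 38.90 km.
Circle about each station: (x + 54.2)² + (y + 82.3)² = 73.09²; (x + 27.9)² + (y − 12.1)² = 29.30²; (x + 8.9)² + (y + 12.3)² = 38.90².
Subtracting pairs of circle equations eliminates x²+y² and gives linear equations (the radical axes):
52.6 x + 188.8 y = -4302.45
90.6 x + 140.0 y = -5651.49
Solving the 2×2 system: x ≈ -47.7, y ≈ -9.5 km.

-47.7 km east, -9.5 km north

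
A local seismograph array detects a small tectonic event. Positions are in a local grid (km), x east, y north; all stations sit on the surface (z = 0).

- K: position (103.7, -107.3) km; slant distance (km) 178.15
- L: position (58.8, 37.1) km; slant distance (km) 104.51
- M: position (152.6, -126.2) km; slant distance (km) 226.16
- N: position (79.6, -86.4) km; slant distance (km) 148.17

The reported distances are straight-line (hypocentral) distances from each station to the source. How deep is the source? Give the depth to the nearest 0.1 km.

Each station gives a sphere (x−x_i)² + (y−y_i)² + z² = d_i² (stations at z=0).
Subtracting the K sphere from L and M: z² cancels, leaving linear equations in x and y:
-89.8 x + 288.8 y = 3381.95
97.8 x − 37.8 y = -2464.70
Solving: x ≈ -23.500, y ≈ 4.403 km (keep extra digits for the depth step; rounded: -23.5, 4.4).
Then from the K sphere: z² = 178.15² − (x − 103.7)² − (y + 107.3)² with x = -23.500, y = 4.403, so z ≈ 55.498 ≈ 55.5 km.

depth ≈ 55.5 km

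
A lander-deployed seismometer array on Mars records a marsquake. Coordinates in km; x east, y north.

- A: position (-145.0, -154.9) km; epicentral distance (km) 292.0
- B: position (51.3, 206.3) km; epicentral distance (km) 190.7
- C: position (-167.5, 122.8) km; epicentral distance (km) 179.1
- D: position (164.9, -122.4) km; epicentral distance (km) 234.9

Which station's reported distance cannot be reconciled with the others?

Solve using three stations at a time. Using B, C, D (subtract circle equations pairwise → linear system) gives (x, y) ≈ (-15.7, 27.8).
Distances from that point to each station vs reported:
  A: calculated 223.8 vs reported 292.0 → residual 68.2 km
  B: calculated 190.7 vs reported 190.7 → residual 0.0 km
  C: calculated 179.1 vs reported 179.1 → residual 0.0 km
  D: calculated 234.9 vs reported 234.9 → residual 0.0 km
B, C, D are mutually consistent (residuals ≈ 0); A is off by 68.2 km.

A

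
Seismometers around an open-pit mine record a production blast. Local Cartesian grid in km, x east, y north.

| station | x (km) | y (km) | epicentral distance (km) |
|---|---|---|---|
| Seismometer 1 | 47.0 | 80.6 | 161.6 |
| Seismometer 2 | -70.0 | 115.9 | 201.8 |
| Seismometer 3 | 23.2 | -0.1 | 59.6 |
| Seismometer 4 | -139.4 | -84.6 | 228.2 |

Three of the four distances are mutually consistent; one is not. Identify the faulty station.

Solve using three stations at a time. Using Seismometer 2, Seismometer 3, Seismometer 4 (subtract circle equations pairwise → linear system) gives (x, y) ≈ (79.4, -19.8).
Distances from that point to each station vs reported:
  Seismometer 1: calculated 105.4 vs reported 161.6 → residual 56.2 km
  Seismometer 2: calculated 201.8 vs reported 201.8 → residual 0.0 km
  Seismometer 3: calculated 59.5 vs reported 59.6 → residual 0.1 km
  Seismometer 4: calculated 228.2 vs reported 228.2 → residual 0.0 km
Seismometer 2, Seismometer 3, Seismometer 4 are mutually consistent (residuals ≈ 0); Seismometer 1 is off by 56.2 km.

Seismometer 1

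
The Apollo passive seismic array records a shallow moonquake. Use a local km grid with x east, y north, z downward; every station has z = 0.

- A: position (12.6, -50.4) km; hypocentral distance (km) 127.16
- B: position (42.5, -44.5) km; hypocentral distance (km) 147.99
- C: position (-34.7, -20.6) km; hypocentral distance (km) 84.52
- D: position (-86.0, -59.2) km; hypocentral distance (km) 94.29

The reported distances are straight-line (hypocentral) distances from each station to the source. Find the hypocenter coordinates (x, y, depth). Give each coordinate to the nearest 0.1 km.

x ≈ -79.2 km, y ≈ 7.8 km, depth ≈ 66.0 km

Each station gives a sphere (x−x_i)² + (y−y_i)² + z² = d_i² (stations at z=0).
Subtracting the A sphere from B and C: z² cancels, leaving linear equations in x and y:
59.8 x + 11.8 y = -4643.79
-94.6 x + 59.6 y = 7955.57
Solving: x ≈ -79.192, y ≈ 7.786 km (keep extra digits for the depth step; rounded: -79.2, 7.8).
Then from the A sphere: z² = 127.16² − (x − 12.6)² − (y + 50.4)² with x = -79.192, y = 7.786, so z ≈ 66.017 ≈ 66.0 km.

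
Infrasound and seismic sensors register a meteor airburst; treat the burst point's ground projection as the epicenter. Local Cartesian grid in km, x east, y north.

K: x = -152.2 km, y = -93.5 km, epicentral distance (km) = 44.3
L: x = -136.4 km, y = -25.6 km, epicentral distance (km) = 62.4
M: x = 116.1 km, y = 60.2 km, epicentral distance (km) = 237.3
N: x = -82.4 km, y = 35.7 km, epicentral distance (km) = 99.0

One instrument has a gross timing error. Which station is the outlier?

Solve using three stations at a time. Using L, M, N (subtract circle equations pairwise → linear system) gives (x, y) ≈ (-86.6, -63.2).
Distances from that point to each station vs reported:
  K: calculated 72.3 vs reported 44.3 → residual 28.0 km
  L: calculated 62.4 vs reported 62.4 → residual 0.0 km
  M: calculated 237.3 vs reported 237.3 → residual 0.0 km
  N: calculated 99.0 vs reported 99.0 → residual 0.0 km
L, M, N are mutually consistent (residuals ≈ 0); K is off by 28.0 km.

K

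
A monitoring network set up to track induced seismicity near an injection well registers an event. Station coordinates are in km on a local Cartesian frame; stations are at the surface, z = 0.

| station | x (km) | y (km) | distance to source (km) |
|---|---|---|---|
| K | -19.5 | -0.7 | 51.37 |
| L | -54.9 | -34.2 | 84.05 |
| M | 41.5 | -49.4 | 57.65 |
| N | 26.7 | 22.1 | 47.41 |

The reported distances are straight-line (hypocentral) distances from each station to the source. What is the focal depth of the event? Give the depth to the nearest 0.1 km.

Each station gives a sphere (x−x_i)² + (y−y_i)² + z² = d_i² (stations at z=0).
Subtracting the K sphere from L and M: z² cancels, leaving linear equations in x and y:
-70.8 x − 67.0 y = -622.62
122.0 x − 97.4 y = 3097.22
Solving: x ≈ 17.794, y ≈ -9.511 km (keep extra digits for the depth step; rounded: 17.8, -9.5).
Then from the K sphere: z² = 51.37² − (x + 19.5)² − (y + 0.7)² with x = 17.794, y = -9.511, so z ≈ 34.211 ≈ 34.2 km.

depth ≈ 34.2 km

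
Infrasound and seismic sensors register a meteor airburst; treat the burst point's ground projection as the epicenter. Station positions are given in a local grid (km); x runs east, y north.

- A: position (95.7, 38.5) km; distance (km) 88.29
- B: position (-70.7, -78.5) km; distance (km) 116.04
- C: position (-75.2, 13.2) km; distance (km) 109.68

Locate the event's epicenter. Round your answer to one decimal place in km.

Circle about each station: (x − 95.7)² + (y − 38.5)² = 88.29²; (x + 70.7)² + (y + 78.5)² = 116.04²; (x + 75.2)² + (y − 13.2)² = 109.68².
Subtracting the A equation from the B and C equations removes the quadratic terms:
-332.8 x − 234.0 y = -5150.16
-341.8 x − 50.6 y = -9046.04
Solving the 2×2 system: x ≈ 29.4, y ≈ -19.8 km.

x ≈ 29.4 km, y ≈ -19.8 km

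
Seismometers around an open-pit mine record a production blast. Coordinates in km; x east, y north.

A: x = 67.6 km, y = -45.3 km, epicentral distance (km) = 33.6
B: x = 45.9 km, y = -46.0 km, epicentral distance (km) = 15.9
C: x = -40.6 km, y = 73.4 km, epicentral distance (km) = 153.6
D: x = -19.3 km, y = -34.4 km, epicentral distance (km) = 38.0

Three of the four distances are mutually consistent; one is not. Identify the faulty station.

D

Solve using three stations at a time. Using A, B, C (subtract circle equations pairwise → linear system) gives (x, y) ≈ (37.0, -59.2).
Distances from that point to each station vs reported:
  A: calculated 33.6 vs reported 33.6 → residual 0.0 km
  B: calculated 15.9 vs reported 15.9 → residual 0.0 km
  C: calculated 153.6 vs reported 153.6 → residual 0.0 km
  D: calculated 61.5 vs reported 38.0 → residual 23.5 km
A, B, C are mutually consistent (residuals ≈ 0); D is off by 23.5 km.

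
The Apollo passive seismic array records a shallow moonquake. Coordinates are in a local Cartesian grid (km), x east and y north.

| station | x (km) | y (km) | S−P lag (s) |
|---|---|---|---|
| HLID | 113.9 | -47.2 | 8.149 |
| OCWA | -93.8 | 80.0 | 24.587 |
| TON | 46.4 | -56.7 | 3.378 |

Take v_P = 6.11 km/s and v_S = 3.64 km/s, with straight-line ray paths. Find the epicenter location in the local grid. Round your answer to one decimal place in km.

52.0 km east, -86.6 km north

Distance from S−P lag: d = Δt · v_P v_S / (v_P − v_S) = Δt · (6.11·3.64)/(6.11−3.64) ≈ 9.0042·Δt.
So d_HLID = 73.38, d_OCWA = 221.39, d_TON = 30.42 km.
Circle about each station: (x − 113.9)² + (y + 47.2)² = 73.38²; (x + 93.8)² + (y − 80.0)² = 221.39²; (x − 46.4)² + (y + 56.7)² = 30.42².
Subtracting pairs of circle equations eliminates x²+y² and gives linear equations (the radical axes):
-415.4 x + 254.4 y = -43631.52
-135.0 x − 19.0 y = -5373.95
Solving the 2×2 system: x ≈ 52.0, y ≈ -86.6 km.
Check against HLID (with the unrounded x, y): √((x − 113.9)²+(y + 47.2)²) = 73.38 ≈ 73.38 km. ✓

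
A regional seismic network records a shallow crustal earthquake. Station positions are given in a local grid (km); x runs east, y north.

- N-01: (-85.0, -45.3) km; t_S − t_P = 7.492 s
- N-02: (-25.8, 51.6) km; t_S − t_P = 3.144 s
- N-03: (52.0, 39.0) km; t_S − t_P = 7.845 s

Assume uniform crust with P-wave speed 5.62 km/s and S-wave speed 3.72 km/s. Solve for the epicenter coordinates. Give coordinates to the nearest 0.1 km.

Distance from S−P lag: d = Δt · v_P v_S / (v_P − v_S) = Δt · (5.62·3.72)/(5.62−3.72) ≈ 11.0034·Δt.
So d_N-01 = 82.44, d_N-02 = 34.59, d_N-03 = 86.32 km.
Circle about each station: (x + 85.0)² + (y + 45.3)² = 82.44²; (x + 25.8)² + (y − 51.6)² = 34.59²; (x − 52.0)² + (y − 39.0)² = 86.32².
Subtracting pairs of circle equations eliminates x²+y² and gives linear equations (the radical axes):
118.4 x + 193.8 y = -349.00
274.0 x + 168.6 y = -5706.88
Solving the 2×2 system: x ≈ -31.6, y ≈ 17.5 km.

x ≈ -31.6 km, y ≈ 17.5 km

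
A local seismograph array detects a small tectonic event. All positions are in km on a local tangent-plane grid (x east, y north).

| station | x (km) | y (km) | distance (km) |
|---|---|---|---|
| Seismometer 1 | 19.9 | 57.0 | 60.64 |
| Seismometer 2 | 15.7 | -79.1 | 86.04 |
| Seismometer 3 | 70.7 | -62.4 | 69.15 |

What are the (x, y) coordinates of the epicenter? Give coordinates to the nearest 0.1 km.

45.0 km east, 1.8 km north

Circle about each station: (x − 19.9)² + (y − 57.0)² = 60.64²; (x − 15.7)² + (y + 79.1)² = 86.04²; (x − 70.7)² + (y + 62.4)² = 69.15².
Subtracting pairs of circle equations eliminates x²+y² and gives linear equations (the radical axes):
-8.4 x − 272.2 y = -867.38
101.6 x − 238.8 y = 4142.73
Solving the 2×2 system: x ≈ 45.0, y ≈ 1.8 km.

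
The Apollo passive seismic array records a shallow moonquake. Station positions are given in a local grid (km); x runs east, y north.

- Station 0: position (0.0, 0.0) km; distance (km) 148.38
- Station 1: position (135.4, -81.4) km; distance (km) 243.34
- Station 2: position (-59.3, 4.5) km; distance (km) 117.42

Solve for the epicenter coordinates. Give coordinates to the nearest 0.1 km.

(-107.0, -102.8)

Circle about each station: x² + y² = 148.38²; (x − 135.4)² + (y + 81.4)² = 243.34²; (x + 59.3)² + (y − 4.5)² = 117.42².
Subtracting pairs of circle equations eliminates x²+y² and gives linear equations (the radical axes):
270.8 x − 162.8 y = -12238.61
-118.6 x + 9.0 y = 11765.91
Solving the 2×2 system: x ≈ -107.0, y ≈ -102.8 km.
Check against Station 0 (with the unrounded x, y): √(x²+y²) = 148.40 ≈ 148.38 km. ✓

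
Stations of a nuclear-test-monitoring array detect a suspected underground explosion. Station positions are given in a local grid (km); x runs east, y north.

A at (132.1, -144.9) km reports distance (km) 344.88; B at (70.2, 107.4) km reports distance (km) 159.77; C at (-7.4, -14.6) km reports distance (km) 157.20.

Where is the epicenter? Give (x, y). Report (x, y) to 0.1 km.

x ≈ -89.1 km, y ≈ 119.7 km

Circle about each station: (x − 132.1)² + (y + 144.9)² = 344.88²; (x − 70.2)² + (y − 107.4)² = 159.77²; (x + 7.4)² + (y + 14.6)² = 157.20².
Subtracting the A equation from the B and C equations removes the quadratic terms:
-123.8 x + 504.6 y = 71432.14
-279.0 x + 260.6 y = 56051.87
Solving the 2×2 system: x ≈ -89.1, y ≈ 119.7 km.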